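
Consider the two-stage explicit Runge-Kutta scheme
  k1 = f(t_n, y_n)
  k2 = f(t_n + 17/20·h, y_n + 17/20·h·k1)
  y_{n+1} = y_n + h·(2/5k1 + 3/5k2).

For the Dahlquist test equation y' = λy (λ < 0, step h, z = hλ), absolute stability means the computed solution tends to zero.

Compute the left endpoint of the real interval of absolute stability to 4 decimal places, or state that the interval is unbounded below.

left endpoint -1.9608.

On y'=λy, z=hλ:
  k1=λy_n ⇒ h·k1=z·y_n;  k2=λ(1+17/20z)y_n ⇒ h·k2=z(1+17/20z)y_n
  y_{n+1}/y_n = 1 + 2/5z + 3/5z(1+17/20z) = 1 + z + 51/100z²
  R(z) = 1 + z + 51/100z².

Find x<0 with |R(x)|<1.
x=-0.76: |R|=0.5346
R=1: x+51/100x²=0 ⇒ x=−100/51=-1.9608; min R=1−1/(4·51/100)=0.5098>−1
Confirm numerically:
  x=-1.477: |R|=0.63558 <1
  x=-1.169: |R|=0.52795 <1
  x=-1.095: |R|=0.51650 <1
  x=-2.131: |R|=1.18499 >1
  x=-2.126: |R|=1.17914 >1
Interval (-1.9608, 0).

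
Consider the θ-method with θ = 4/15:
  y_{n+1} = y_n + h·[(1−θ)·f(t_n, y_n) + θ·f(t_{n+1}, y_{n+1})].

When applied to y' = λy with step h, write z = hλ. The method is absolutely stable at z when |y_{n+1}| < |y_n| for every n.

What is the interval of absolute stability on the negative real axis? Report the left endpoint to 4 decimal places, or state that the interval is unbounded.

Set f=λy, z=hλ:
  y_{n+1} = y_n + z·[11/15·y_n + 4/15·y_{n+1}] ⇒ (1 − 4/15z)y_{n+1} = (1 + 11/15z)y_n
  Hence R(z) = (1 + 11/15z)/(1 − 4/15z).

Boundary: |R(x)|=1, x<0.
x=-1.1: |R|=0.1495
R=−1: 1+11/15x = −1+4/15x ⇒ -7/15x=2 ⇒ x=2/(-7/15)=-4.2857
Confirm numerically:
  x=-2.803: |R|=0.60404 <1
  x=-2.487: |R|=0.49531 <1
  x=-2.366: |R|=0.45070 <1
  x=-2.095: |R|=0.34410 <1
  x=-4.809: |R|=1.10699 >1
  x=-4.784: |R|=1.10218 >1
  x=-4.637: |R|=1.07330 >1
Stable set (-4.2857, 0).

z∈(-4.2857,0).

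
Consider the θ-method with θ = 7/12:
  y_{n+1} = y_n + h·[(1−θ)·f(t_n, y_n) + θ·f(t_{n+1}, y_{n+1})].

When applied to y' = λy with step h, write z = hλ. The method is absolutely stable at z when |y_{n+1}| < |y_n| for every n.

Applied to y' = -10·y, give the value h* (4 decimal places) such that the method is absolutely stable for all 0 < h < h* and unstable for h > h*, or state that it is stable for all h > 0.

(−∞, 0) — no finite endpoint. Any h>0 works for λ=-10.

On y'=λy, z=hλ:
  y_{n+1} = y_n + z·[5/12·y_n + 7/12·y_{n+1}] ⇒ (1 − 7/12z)y_{n+1} = (1 + 5/12z)y_n
  ⇒ R(z) = (1 + 5/12z)/(1 − 7/12z).

Solve |R(x)|<1 on ℝ⁻.
x=-0.91: |R|=0.4056
x=-2: |R|=0.0769
x=-10: |R|=0.4634
x=-100: |R|=0.6854
θ=7/12≥1/2 ⇒ |1+5/12x|<|1−7/12x| ∀x<0 ⇒ stable on all of ℝ⁻.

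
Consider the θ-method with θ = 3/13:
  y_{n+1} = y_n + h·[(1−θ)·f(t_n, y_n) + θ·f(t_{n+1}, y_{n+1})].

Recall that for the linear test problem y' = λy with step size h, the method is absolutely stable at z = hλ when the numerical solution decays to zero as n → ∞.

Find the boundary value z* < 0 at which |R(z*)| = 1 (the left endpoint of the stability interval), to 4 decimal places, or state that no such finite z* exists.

Set f=λy, z=hλ:
  y_{n+1} = y_n + z·[10/13·y_n + 3/13·y_{n+1}] ⇒ (1 − 3/13z)y_{n+1} = (1 + 10/13z)y_n
  Hence R(z) = (1 + 10/13z)/(1 − 3/13z).

Need |R(x)|<1, x<0.
x=-0.34: |R|=0.6847
R=−1: 1+10/13x = −1+3/13x ⇒ -7/13x=2 ⇒ x=2/(-7/13)=-3.7143
Confirm numerically:
  x=-3.617: |R|=0.97145 <1
  x=-2.757: |R|=0.68497 <1
  x=-2.123: |R|=0.42491 <1
  x=-1.583: |R|=0.15945 <1
  x=-4.131: |R|=1.11487 >1
  x=-4.096: |R|=1.10566 >1
So |R|<1 on (-3.7143, 0).

z* = -3.7143.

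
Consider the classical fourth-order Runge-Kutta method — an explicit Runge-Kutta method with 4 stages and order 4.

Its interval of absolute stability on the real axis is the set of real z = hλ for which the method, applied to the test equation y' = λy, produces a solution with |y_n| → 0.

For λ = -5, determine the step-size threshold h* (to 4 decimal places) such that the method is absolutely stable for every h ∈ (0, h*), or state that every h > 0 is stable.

Test eqn y'=λy, z=hλ:
  order 4, 4-stage ⇒ R(z)=1+z+z^2/2+z^3/6+z^4/24
  (e.g. R(-1.34)=0.29112, |R|=0.29112)

Boundary: |R(x)|=1, x<0.
x=-1.34: |R|=0.2911
|R(-2.29)|=0.4764 |R(-2.06)|=0.3552 |R(-1.19)|=0.3207
Bisect:
  x_lo=-3.6728 |R|=3.3967  x_hi=-0.1192 |R|=0.8876
  mid=-1.89604 |R|=0.30390 →hi
  mid=-2.78444 |R|=0.99872 →hi
  mid=-3.22865 |R|=1.90174 →lo
  mid=-3.00654 |R|=1.38814 →lo
  mid=-2.89549 |R|=1.17926 →lo
  mid=-2.83997 |R|=1.08561 →lo
  mid=-2.81221 |R|=1.04134 →lo
  mid=-2.79832 |R|=1.01983 →lo
  mid=-2.79138 |R|=1.00922 →lo
  ...
  [-2.78531,-2.78509] ⇒ x*=-2.7853
Interval (-2.7853, 0).

(-2.7853,0); λ=-5 ⇒ h* = 0.5571.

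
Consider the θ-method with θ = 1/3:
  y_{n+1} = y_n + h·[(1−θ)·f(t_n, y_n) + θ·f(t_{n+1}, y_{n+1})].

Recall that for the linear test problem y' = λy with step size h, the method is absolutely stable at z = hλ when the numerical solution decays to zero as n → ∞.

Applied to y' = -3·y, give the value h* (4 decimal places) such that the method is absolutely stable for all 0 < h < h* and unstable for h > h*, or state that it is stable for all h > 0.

(-6.0000,0); λ=-3 ⇒ h* = (6)/3 = 2.0000.

Set f=λy, z=hλ:
  y_{n+1} = y_n + z·[2/3·y_n + 1/3·y_{n+1}] ⇒ (1 − 1/3z)y_{n+1} = (1 + 2/3z)y_n
  so R(z) = (1 + 2/3z)/(1 − 1/3z).

Solve |R(x)|<1 on ℝ⁻.
x=-0.77: |R|=0.3873
R=−1: 1+2/3x = −1+1/3x ⇒ -1/3x=2 ⇒ x=2/(-1/3)=-6.0000
Confirm numerically:
  x=-5.764: |R|=0.97307 <1
  x=-4.911: |R|=0.86234 <1
  x=-4.236: |R|=0.75622 <1
  x=-6.385: |R|=1.04102 >1
  x=-6.082: |R|=1.00903 >1
  x=-6.079: |R|=1.00870 >1
Stable set (-6.0000, 0).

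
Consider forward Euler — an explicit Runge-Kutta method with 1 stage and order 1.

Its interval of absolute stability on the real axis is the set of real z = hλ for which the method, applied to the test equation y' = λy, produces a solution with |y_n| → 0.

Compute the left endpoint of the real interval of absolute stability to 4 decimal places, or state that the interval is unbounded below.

left endpoint -2.0000.

On y'=λy, z=hλ:
  order 1, 1-stage ⇒ R(z)=1+z
  (e.g. R(-1.58)=-0.58000, |R|=0.58000)

Boundary: |R(x)|=1, x<0.
x=-1.58: |R|=0.5800
|R(-2.25)|=1.2500 |R(-1.05)|=0.0500 |R(-0.89)|=0.1100
Bisect:
  x_lo=-2.3685 |R|=1.3685  x_hi=-0.3721 |R|=0.6279
  mid=-1.37029 |R|=0.37029 →hi
  mid=-1.86938 |R|=0.86938 →hi
  mid=-2.11892 |R|=1.11892 →lo
  mid=-1.99415 |R|=0.99415 →hi
  mid=-2.05654 |R|=1.05654 →lo
  mid=-2.02534 |R|=1.02534 →lo
  mid=-2.00975 |R|=1.00975 →lo
  ...
  [-2.00012,-2.00000] ⇒ x*=-2.0000
Stable set (-2.0000, 0).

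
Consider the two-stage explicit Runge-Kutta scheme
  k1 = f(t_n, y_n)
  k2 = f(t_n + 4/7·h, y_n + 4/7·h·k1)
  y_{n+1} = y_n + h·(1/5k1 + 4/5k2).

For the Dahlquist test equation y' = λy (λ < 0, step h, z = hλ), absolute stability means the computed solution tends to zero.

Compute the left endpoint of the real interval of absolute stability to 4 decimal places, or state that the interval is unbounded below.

Set f=λy, z=hλ:
  k1=λy_n ⇒ h·k1=z·y_n;  k2=λ(1+4/7z)y_n ⇒ h·k2=z(1+4/7z)y_n
  y_{n+1}/y_n = 1 + 1/5z + 4/5z(1+4/7z) = 1 + z + 16/35z²
  Hence R(z) = 1 + z + 16/35z².

Find x<0 with |R(x)|<1.
x=-1.12: |R|=0.4534
R=1: x+16/35x²=0 ⇒ x=−35/16=-2.1875; min R=1−1/(4·16/35)=0.4531>−1
Confirm numerically:
  x=-1.983: |R|=0.81462 <1
  x=-1.864: |R|=0.72434 <1
  x=-1.704: |R|=0.62337 <1
  x=-0.949: |R|=0.46270 <1
  x=-2.621: |R|=1.51941 >1
  x=-2.588: |R|=1.47383 >1
  x=-2.564: |R|=1.44130 >1
Stable set (-2.1875, 0).

z* = -2.1875.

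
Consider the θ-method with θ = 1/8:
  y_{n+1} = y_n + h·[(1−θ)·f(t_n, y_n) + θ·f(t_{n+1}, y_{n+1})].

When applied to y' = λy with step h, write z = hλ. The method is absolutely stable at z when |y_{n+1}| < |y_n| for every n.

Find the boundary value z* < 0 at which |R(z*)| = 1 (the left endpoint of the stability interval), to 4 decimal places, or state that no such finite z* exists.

Test eqn y'=λy, z=hλ:
  y_{n+1} = y_n + z·[7/8·y_n + 1/8·y_{n+1}] ⇒ (1 − 1/8z)y_{n+1} = (1 + 7/8z)y_n
  Hence R(z) = (1 + 7/8z)/(1 − 1/8z).

Find x<0 with |R(x)|<1.
x=-0.7: |R|=0.3563
R=−1: 1+7/8x = −1+1/8x ⇒ -3/4x=2 ⇒ x=2/(-3/4)=-2.6667
Confirm numerically:
  x=-2.568: |R|=0.94398 <1
  x=-2.380: |R|=0.83430 <1
  x=-2.095: |R|=0.66023 <1
  x=-1.634: |R|=0.35686 <1
  x=-2.867: |R|=1.11061 >1
  x=-2.779: |R|=1.06253 >1
So |R|<1 on (-2.6667, 0).

left endpoint -2.6667.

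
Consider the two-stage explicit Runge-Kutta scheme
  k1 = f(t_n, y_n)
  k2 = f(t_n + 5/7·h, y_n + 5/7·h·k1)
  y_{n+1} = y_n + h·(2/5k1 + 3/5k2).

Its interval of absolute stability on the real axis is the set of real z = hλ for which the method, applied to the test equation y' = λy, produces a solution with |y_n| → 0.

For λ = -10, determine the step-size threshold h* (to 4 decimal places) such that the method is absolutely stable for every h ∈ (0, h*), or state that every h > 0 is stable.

(-2.3333,0); λ=-10 ⇒ h* = (7/3)/10 = 0.2333.

Set f=λy, z=hλ:
  k1=λy_n ⇒ h·k1=z·y_n;  k2=λ(1+5/7z)y_n ⇒ h·k2=z(1+5/7z)y_n
  y_{n+1}/y_n = 1 + 2/5z + 3/5z(1+5/7z) = 1 + z + 3/7z²
  ⇒ R(z) = 1 + z + 3/7z².

Boundary: |R(x)|=1, x<0.
x=-0.47: |R|=0.6247
R=1: x+3/7x²=0 ⇒ x=−7/3=-2.3333; min R=1−1/(4·3/7)=0.4167>−1
Confirm numerically:
  x=-1.993: |R|=0.70931 <1
  x=-1.060: |R|=0.42154 <1
  x=-1.001: |R|=0.42843 <1
  x=-2.792: |R|=1.54883 >1
  x=-2.413: |R|=1.08239 >1
So |R|<1 on (-2.3333, 0).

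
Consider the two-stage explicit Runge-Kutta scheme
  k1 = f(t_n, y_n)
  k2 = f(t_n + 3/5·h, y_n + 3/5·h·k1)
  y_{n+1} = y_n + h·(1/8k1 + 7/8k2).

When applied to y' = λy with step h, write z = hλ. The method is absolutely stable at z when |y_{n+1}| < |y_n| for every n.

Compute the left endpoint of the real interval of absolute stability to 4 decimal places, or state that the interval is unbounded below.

With y'=λy (z=hλ):
  k1=λy_n ⇒ h·k1=z·y_n;  k2=λ(1+3/5z)y_n ⇒ h·k2=z(1+3/5z)y_n
  y_{n+1}/y_n = 1 + 1/8z + 7/8z(1+3/5z) = 1 + z + 21/40z²
  ⇒ R(z) = 1 + z + 21/40z².

Need |R(x)|<1, x<0.
x=-1.44: |R|=0.6486
R=1: x+21/40x²=0 ⇒ x=−40/21=-1.9048; min R=1−1/(4·21/40)=0.5238>−1
Confirm numerically:
  x=-1.305: |R|=0.58909 <1
  x=-0.957: |R|=0.52382 <1
  x=-0.954: |R|=0.52381 <1
  x=-2.344: |R|=1.54053 >1
  x=-2.285: |R|=1.45614 >1
  x=-1.941: |R|=1.03693 >1
Stable set (-1.9048, 0).

z* = -1.9048.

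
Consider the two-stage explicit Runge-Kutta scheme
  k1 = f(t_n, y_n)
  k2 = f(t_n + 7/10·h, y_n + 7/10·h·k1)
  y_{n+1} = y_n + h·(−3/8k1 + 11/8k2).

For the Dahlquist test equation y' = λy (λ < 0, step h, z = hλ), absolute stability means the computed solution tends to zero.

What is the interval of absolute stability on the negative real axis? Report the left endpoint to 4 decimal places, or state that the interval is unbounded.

z∈(-1.0390,0).

On y'=λy, z=hλ:
  k1=λy_n ⇒ h·k1=z·y_n;  k2=λ(1+7/10z)y_n ⇒ h·k2=z(1+7/10z)y_n
  y_{n+1}/y_n = 1 − 3/8z + 11/8z(1+7/10z) = 1 + z + 77/80z²
  Hence R(z) = 1 + z + 77/80z².

Need |R(x)|<1, x<0.
x=-1.04: |R|=1.0010
R=1: x+77/80x²=0 ⇒ x=−80/77=-1.0390; min R=1−1/(4·77/80)=0.7403>−1
Confirm numerically:
  x=-0.752: |R|=0.79230 <1
  x=-0.527: |R|=0.74031 <1
  x=-0.425: |R|=0.74885 <1
  x=-1.574: |R|=1.81057 >1
  x=-1.481: |R|=1.63011 >1
  x=-1.456: |R|=1.58444 >1
Stable set (-1.0390, 0).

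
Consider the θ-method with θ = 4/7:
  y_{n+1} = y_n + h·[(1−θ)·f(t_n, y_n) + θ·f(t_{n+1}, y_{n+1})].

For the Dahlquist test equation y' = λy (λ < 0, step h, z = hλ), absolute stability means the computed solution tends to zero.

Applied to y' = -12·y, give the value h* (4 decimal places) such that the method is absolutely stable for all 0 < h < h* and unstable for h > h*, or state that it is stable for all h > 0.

unbounded; (−∞, 0). Any h>0 works for λ=-12.

Test eqn y'=λy, z=hλ:
  y_{n+1} = y_n + z·[3/7·y_n + 4/7·y_{n+1}] ⇒ (1 − 4/7z)y_{n+1} = (1 + 3/7z)y_n
  so R(z) = (1 + 3/7z)/(1 − 4/7z).

Boundary: |R(x)|=1, x<0.
x=-1.28: |R|=0.2607
x=-2: |R|=0.0667
x=-10: |R|=0.4894
x=-100: |R|=0.7199
θ=4/7≥1/2 ⇒ |1+3/7x|<|1−4/7x| ∀x<0 ⇒ unbounded interval.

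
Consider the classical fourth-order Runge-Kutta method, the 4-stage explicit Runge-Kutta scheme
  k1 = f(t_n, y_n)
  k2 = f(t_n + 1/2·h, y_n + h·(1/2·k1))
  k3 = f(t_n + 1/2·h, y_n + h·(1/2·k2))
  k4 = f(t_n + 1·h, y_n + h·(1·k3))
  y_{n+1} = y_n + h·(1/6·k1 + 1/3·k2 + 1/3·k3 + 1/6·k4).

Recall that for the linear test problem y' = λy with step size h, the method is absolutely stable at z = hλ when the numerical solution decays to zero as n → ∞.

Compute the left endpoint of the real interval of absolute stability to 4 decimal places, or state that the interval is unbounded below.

Test eqn y'=λy, z=hλ:
  order 4, 4-stage ⇒ R(z)=1+z+z^2/2+z^3/6+z^4/24
  (e.g. R(-0.9)=0.41084, |R|=0.41084)

Find x<0 with |R(x)|<1.
x=-0.9: |R|=0.4108
|R(-1.96)|=0.3208 |R(-0.93)|=0.3996 |R(-0.65)|=0.5229
Bisect:
  x_lo=-3.5650 |R|=2.9684  x_hi=-0.1623 |R|=0.8502
  mid=-1.86364 |R|=0.29677 →hi
  mid=-2.71432 |R|=0.89816 →hi
  mid=-3.13966 |R|=1.67962 →lo
  mid=-2.92699 |R|=1.23551 →lo
  mid=-2.82065 |R|=1.05463 →lo
  mid=-2.76749 |R|=0.97348 →hi
  mid=-2.79407 |R|=1.01331 →lo
  mid=-2.78078 |R|=0.99321 →hi
  mid=-2.78742 |R|=1.00322 →lo
  mid=-2.78410 |R|=0.99820 →hi
  ...
  [-2.78535,-2.78514] ⇒ x*=-2.7853
Interval (-2.7853, 0).

left endpoint -2.7853.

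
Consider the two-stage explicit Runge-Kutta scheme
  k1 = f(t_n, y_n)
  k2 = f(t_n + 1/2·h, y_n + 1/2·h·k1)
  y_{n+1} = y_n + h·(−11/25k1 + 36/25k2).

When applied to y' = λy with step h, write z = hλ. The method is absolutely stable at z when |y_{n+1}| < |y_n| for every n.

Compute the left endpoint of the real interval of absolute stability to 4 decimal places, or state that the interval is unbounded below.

left endpoint -1.3889.

Test eqn y'=λy, z=hλ:
  k1=λy_n ⇒ h·k1=z·y_n;  k2=λ(1+1/2z)y_n ⇒ h·k2=z(1+1/2z)y_n
  y_{n+1}/y_n = 1 − 11/25z + 36/25z(1+1/2z) = 1 + z + 18/25z²
  so R(z) = 1 + z + 18/25z².

Boundary: |R(x)|=1, x<0.
x=-0.47: |R|=0.6890
R=1: x+18/25x²=0 ⇒ x=−25/18=-1.3889; min R=1−1/(4·18/25)=0.6528>−1
Confirm numerically:
  x=-1.353: |R|=0.96504 <1
  x=-0.944: |R|=0.69762 <1
  x=-0.920: |R|=0.68941 <1
  x=-0.820: |R|=0.66413 <1
  x=-1.964: |R|=1.81325 >1
  x=-1.751: |R|=1.45652 >1
  x=-1.724: |R|=1.41597 >1
Stable set (-1.3889, 0).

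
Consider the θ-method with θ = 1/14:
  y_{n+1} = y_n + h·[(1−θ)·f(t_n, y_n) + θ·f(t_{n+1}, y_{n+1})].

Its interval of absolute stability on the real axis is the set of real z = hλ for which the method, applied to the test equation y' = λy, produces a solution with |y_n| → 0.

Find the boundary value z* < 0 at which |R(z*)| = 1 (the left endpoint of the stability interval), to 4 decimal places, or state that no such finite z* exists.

With y'=λy (z=hλ):
  y_{n+1} = y_n + z·[13/14·y_n + 1/14·y_{n+1}] ⇒ (1 − 1/14z)y_{n+1} = (1 + 13/14z)y_n
  R(z) = (1 + 13/14z)/(1 − 1/14z).

Boundary: |R(x)|=1, x<0.
x=-0.84: |R|=0.2075
R=−1: 1+13/14x = −1+1/14x ⇒ -6/7x=2 ⇒ x=2/(-6/7)=-2.3333
Confirm numerically:
  x=-1.666: |R|=0.48883 <1
  x=-1.230: |R|=0.13066 <1
  x=-1.119: |R|=0.03618 <1
  x=-2.744: |R|=1.29431 >1
  x=-2.739: |R|=1.29082 >1
So |R|<1 on (-2.3333, 0).

left endpoint -2.3333.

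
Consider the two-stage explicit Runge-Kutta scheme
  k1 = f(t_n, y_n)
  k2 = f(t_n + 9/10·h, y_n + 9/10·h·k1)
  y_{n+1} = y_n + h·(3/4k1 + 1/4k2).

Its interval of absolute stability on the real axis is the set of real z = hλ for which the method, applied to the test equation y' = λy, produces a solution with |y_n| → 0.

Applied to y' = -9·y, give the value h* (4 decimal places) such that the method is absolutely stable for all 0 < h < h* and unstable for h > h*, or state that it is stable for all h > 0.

(-4.4444,0); λ=-9 ⇒ h* = (40/9)/9 = 0.4938.

Set f=λy, z=hλ:
  k1=λy_n ⇒ h·k1=z·y_n;  k2=λ(1+9/10z)y_n ⇒ h·k2=z(1+9/10z)y_n
  y_{n+1}/y_n = 1 + 3/4z + 1/4z(1+9/10z) = 1 + z + 9/40z²
  so R(z) = 1 + z + 9/40z².

Need |R(x)|<1, x<0.
x=-1.64: |R|=0.0348
R=1: x+9/40x²=0 ⇒ x=−40/9=-4.4444; min R=1−1/(4·9/40)=-0.1111>−1
Confirm numerically:
  x=-3.883: |R|=0.50948 <1
  x=-3.760: |R|=0.42096 <1
  x=-2.361: |R|=0.10678 <1
  x=-4.985: |R|=1.60630 >1
  x=-4.984: |R|=1.60506 >1
So |R|<1 on (-4.4444, 0).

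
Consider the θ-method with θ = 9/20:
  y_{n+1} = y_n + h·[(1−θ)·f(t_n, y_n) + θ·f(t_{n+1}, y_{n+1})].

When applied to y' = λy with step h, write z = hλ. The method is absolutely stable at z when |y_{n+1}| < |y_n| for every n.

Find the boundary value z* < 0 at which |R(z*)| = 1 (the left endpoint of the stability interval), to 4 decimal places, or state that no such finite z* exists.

left endpoint -20.0000.

Set f=λy, z=hλ:
  y_{n+1} = y_n + z·[11/20·y_n + 9/20·y_{n+1}] ⇒ (1 − 9/20z)y_{n+1} = (1 + 11/20z)y_n
  R(z) = (1 + 11/20z)/(1 − 9/20z).

Solve |R(x)|<1 on ℝ⁻.
x=-1.71: |R|=0.0336
R=−1: 1+11/20x = −1+9/20x ⇒ -1/10x=2 ⇒ x=2/(-1/10)=-20.0000
Confirm numerically:
  x=-18.273: |R|=0.98127 <1
  x=-17.182: |R|=0.96773 <1
  x=-16.568: |R|=0.95941 <1
  x=-10.649: |R|=0.83855 <1
  x=-20.557: |R|=1.00543 >1
  x=-20.248: |R|=1.00245 >1
  x=-20.042: |R|=1.00042 >1
Interval (-20.0000, 0).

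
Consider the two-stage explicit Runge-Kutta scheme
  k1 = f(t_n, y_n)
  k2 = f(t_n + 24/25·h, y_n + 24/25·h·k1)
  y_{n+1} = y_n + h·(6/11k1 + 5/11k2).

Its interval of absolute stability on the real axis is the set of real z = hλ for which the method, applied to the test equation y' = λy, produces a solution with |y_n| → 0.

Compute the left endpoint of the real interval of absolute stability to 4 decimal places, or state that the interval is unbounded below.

left endpoint -2.2917.

On y'=λy, z=hλ:
  k1=λy_n ⇒ h·k1=z·y_n;  k2=λ(1+24/25z)y_n ⇒ h·k2=z(1+24/25z)y_n
  y_{n+1}/y_n = 1 + 6/11z + 5/11z(1+24/25z) = 1 + z + 24/55z²
  R(z) = 1 + z + 24/55z².

Solve |R(x)|<1 on ℝ⁻.
x=-1.04: |R|=0.4320
R=1: x+24/55x²=0 ⇒ x=−55/24=-2.2917; min R=1−1/(4·24/55)=0.4271>−1
Confirm numerically:
  x=-2.147: |R|=0.86447 <1
  x=-1.989: |R|=0.73731 <1
  x=-1.914: |R|=0.68457 <1
  x=-1.257: |R|=0.43248 <1
  x=-2.429: |R|=1.14556 >1
  x=-2.393: |R|=1.10581 >1
Interval (-2.2917, 0).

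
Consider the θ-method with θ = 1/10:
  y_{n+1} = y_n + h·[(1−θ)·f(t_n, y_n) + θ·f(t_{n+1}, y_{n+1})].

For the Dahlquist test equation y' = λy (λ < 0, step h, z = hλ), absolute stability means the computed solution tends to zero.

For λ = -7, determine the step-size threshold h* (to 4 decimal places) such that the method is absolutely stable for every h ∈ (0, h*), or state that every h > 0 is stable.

(-2.5000,0); λ=-7 ⇒ h* = (5/2)/7 = 0.3571.

With y'=λy (z=hλ):
  y_{n+1} = y_n + z·[9/10·y_n + 1/10·y_{n+1}] ⇒ (1 − 1/10z)y_{n+1} = (1 + 9/10z)y_n
  ⇒ R(z) = (1 + 9/10z)/(1 − 1/10z).

Need |R(x)|<1, x<0.
x=-0.74: |R|=0.3110
R=−1: 1+9/10x = −1+1/10x ⇒ -4/5x=2 ⇒ x=2/(-4/5)=-2.5000
Confirm numerically:
  x=-1.991: |R|=0.66041 <1
  x=-1.974: |R|=0.64857 <1
  x=-1.370: |R|=0.20493 <1
  x=-2.915: |R|=1.25707 >1
  x=-2.889: |R|=1.24145 >1
Interval (-2.5000, 0).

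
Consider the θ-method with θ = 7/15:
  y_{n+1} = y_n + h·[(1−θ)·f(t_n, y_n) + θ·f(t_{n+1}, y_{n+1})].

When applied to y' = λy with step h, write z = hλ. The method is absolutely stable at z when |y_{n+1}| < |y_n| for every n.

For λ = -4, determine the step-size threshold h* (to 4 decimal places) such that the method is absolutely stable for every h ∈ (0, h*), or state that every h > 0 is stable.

Test eqn y'=λy, z=hλ:
  y_{n+1} = y_n + z·[8/15·y_n + 7/15·y_{n+1}] ⇒ (1 − 7/15z)y_{n+1} = (1 + 8/15z)y_n
  Hence R(z) = (1 + 8/15z)/(1 − 7/15z).

Find x<0 with |R(x)|<1.
x=-0.59: |R|=0.5374
R=−1: 1+8/15x = −1+7/15x ⇒ -1/15x=2 ⇒ x=2/(-1/15)=-30.0000
Confirm numerically:
  x=-23.763: |R|=0.96561 <1
  x=-21.785: |R|=0.95095 <1
  x=-19.866: |R|=0.93422 <1
  x=-16.757: |R|=0.89990 <1
  x=-30.498: |R|=1.00218 >1
  x=-30.470: |R|=1.00206 >1
So |R|<1 on (-30.0000, 0).

(-30.0000,0); λ=-4 ⇒ h* = (30)/4 = 7.5000.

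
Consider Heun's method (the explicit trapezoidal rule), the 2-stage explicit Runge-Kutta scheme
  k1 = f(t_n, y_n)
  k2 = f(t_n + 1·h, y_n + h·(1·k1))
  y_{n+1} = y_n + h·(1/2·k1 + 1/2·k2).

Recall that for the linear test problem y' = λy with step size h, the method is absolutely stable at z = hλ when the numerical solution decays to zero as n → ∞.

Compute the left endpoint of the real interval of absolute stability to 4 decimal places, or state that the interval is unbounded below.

z* = -2.0000.

Test eqn y'=λy, z=hλ:
  order 2, 2-stage ⇒ R(z)=1+z+z^2/2
  (e.g. R(-0.66)=0.55780, |R|=0.55780)

Need |R(x)|<1, x<0.
x=-0.66: |R|=0.5578
|R(-1.95)|=0.9512 |R(-1.7)|=0.7450 |R(-0.57)|=0.5924
Bisect:
  x_lo=-2.7699 |R|=2.0663  x_hi=-0.3847 |R|=0.6893
  mid=-1.57728 |R|=0.66663 →hi
  mid=-2.17360 |R|=1.18867 →lo
  mid=-1.87544 |R|=0.88320 →hi
  mid=-2.02452 |R|=1.02482 →lo
  mid=-1.94998 |R|=0.95123 →hi
  mid=-1.98725 |R|=0.98733 →hi
  mid=-2.00588 |R|=1.00590 →lo
  mid=-1.99657 |R|=0.99657 →hi
  ...
  [-2.00006,-1.99992] ⇒ x*=-2.0000
Stable set (-2.0000, 0).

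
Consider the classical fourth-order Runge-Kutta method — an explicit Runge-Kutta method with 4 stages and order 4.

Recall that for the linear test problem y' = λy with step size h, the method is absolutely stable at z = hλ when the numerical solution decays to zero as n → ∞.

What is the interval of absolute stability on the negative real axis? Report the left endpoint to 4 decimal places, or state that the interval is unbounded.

z∈(-2.7853,0).

Test eqn y'=λy, z=hλ:
  order 4, 4-stage ⇒ R(z)=1+z+z^2/2+z^3/6+z^4/24
  (e.g. R(-0.45)=0.63777, |R|=0.63777)

Boundary: |R(x)|=1, x<0.
x=-0.45: |R|=0.6378
|R(-2.96)|=1.2970 |R(-2.02)|=0.3402 |R(-1.19)|=0.3207
Bisect:
  x_lo=-3.1893 |R|=1.8006  x_hi=-0.1784 |R|=0.8366
  mid=-1.68385 |R|=0.27308 →hi
  mid=-2.43656 |R|=0.58952 →hi
  mid=-2.81291 |R|=1.04244 →lo
  mid=-2.62473 |R|=0.78371 →hi
  mid=-2.71882 |R|=0.90432 →hi
  mid=-2.76586 |R|=0.97110 →hi
  mid=-2.78939 |R|=1.00619 →lo
  ...
  [-2.78534,-2.78516] ⇒ x*=-2.7853
Interval (-2.7853, 0).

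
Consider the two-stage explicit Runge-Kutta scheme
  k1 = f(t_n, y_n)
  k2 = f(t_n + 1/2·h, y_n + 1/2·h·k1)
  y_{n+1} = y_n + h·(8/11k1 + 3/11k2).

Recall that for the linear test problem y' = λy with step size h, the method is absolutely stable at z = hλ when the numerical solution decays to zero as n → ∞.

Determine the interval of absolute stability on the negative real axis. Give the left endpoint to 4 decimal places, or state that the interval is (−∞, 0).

Set f=λy, z=hλ:
  k1=λy_n ⇒ h·k1=z·y_n;  k2=λ(1+1/2z)y_n ⇒ h·k2=z(1+1/2z)y_n
  y_{n+1}/y_n = 1 + 8/11z + 3/11z(1+1/2z) = 1 + z + 3/22z²
  ⇒ R(z) = 1 + z + 3/22z².

Need |R(x)|<1, x<0.
x=-1.25: |R|=0.0369
R=1: x+3/22x²=0 ⇒ x=−22/3=-7.3333; min R=1−1/(4·3/22)=-0.8333>−1
Confirm numerically:
  x=-6.521: |R|=0.27765 <1
  x=-3.982: |R|=0.81977 <1
  x=-3.956: |R|=0.82192 <1
  x=-3.691: |R|=0.83325 <1
  x=-7.858: |R|=1.56220 >1
  x=-7.547: |R|=1.21989 >1
  x=-7.416: |R|=1.08360 >1
So |R|<1 on (-7.3333, 0).

z∈(-7.3333,0).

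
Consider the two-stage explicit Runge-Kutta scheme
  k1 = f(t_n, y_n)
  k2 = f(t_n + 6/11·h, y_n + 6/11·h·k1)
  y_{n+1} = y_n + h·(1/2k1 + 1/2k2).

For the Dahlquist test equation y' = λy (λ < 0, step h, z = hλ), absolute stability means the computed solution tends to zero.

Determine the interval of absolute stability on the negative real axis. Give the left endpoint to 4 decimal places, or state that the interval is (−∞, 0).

With y'=λy (z=hλ):
  k1=λy_n ⇒ h·k1=z·y_n;  k2=λ(1+6/11z)y_n ⇒ h·k2=z(1+6/11z)y_n
  y_{n+1}/y_n = 1 + 1/2z + 1/2z(1+6/11z) = 1 + z + 3/11z²
  so R(z) = 1 + z + 3/11z².

Find x<0 with |R(x)|<1.
x=-1.52: |R|=0.1101
R=1: x+3/11x²=0 ⇒ x=−11/3=-3.6667; min R=1−1/(4·3/11)=0.0833>−1
Confirm numerically:
  x=-3.559: |R|=0.89549 <1
  x=-2.820: |R|=0.34884 <1
  x=-2.416: |R|=0.17592 <1
  x=-2.276: |R|=0.13678 <1
  x=-4.051: |R|=1.42462 >1
  x=-3.853: |R|=1.19580 >1
Interval (-3.6667, 0).

(-3.6667, 0).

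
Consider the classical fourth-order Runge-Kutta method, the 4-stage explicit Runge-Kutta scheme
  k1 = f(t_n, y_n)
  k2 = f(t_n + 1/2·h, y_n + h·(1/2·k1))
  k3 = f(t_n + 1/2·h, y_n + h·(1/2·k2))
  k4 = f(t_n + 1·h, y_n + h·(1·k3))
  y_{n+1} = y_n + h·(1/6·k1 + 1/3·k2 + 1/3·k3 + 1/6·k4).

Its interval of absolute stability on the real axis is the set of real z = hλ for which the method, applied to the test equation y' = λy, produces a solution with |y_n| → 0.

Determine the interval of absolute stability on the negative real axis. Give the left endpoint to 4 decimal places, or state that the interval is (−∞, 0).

Test eqn y'=λy, z=hλ:
  order 4, 4-stage ⇒ R(z)=1+z+z^2/2+z^3/6+z^4/24
  (e.g. R(-1.78)=0.28252, |R|=0.28252)

Solve |R(x)|<1 on ℝ⁻.
x=-1.78: |R|=0.2825
|R(-3.16)|=1.7284 |R(-2.86)|=1.1186 |R(-1.96)|=0.3208
Bisect:
  x_lo=-3.5219 |R|=2.8097  x_hi=-0.3861 |R|=0.6797
  mid=-1.95401 |R|=0.31904 →hi
  mid=-2.73794 |R|=0.93093 →hi
  mid=-3.12991 |R|=1.65666 →lo
  mid=-2.93393 |R|=1.24822 →lo
  mid=-2.83594 |R|=1.07908 →lo
  mid=-2.78694 |R|=1.00248 →lo
  mid=-2.76244 |R|=0.96609 →hi
  mid=-2.77469 |R|=0.98413 →hi
  mid=-2.78082 |R|=0.99327 →hi
  ...
  [-2.78541,-2.78522] ⇒ x*=-2.7853
Interval (-2.7853, 0).

z∈(-2.7853,0).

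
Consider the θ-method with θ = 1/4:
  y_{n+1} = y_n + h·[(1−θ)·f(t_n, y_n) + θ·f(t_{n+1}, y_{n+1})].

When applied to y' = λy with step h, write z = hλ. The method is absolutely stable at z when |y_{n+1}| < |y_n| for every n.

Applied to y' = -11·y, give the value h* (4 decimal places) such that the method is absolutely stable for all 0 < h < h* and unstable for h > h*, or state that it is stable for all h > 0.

Test eqn y'=λy, z=hλ:
  y_{n+1} = y_n + z·[3/4·y_n + 1/4·y_{n+1}] ⇒ (1 − 1/4z)y_{n+1} = (1 + 3/4z)y_n
  ⇒ R(z) = (1 + 3/4z)/(1 − 1/4z).

Boundary: |R(x)|=1, x<0.
x=-0.59: |R|=0.4858
R=−1: 1+3/4x = −1+1/4x ⇒ -1/2x=2 ⇒ x=2/(-1/2)=-4.0000
Confirm numerically:
  x=-3.775: |R|=0.94212 <1
  x=-3.537: |R|=0.87714 <1
  x=-2.243: |R|=0.43713 <1
  x=-2.130: |R|=0.38989 <1
  x=-4.522: |R|=1.12251 >1
  x=-4.209: |R|=1.05092 >1
  x=-4.023: |R|=1.00573 >1
Stable set (-4.0000, 0).

(-4.0000,0); λ=-11 ⇒ h* = (4)/11 = 0.3636.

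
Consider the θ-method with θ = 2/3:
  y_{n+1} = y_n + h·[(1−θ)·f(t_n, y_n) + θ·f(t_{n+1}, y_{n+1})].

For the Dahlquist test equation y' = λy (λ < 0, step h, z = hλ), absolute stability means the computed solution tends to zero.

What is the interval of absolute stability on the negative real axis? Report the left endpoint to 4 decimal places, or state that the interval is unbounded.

unbounded; (−∞, 0).

On y'=λy, z=hλ:
  y_{n+1} = y_n + z·[1/3·y_n + 2/3·y_{n+1}] ⇒ (1 − 2/3z)y_{n+1} = (1 + 1/3z)y_n
  so R(z) = (1 + 1/3z)/(1 − 2/3z).

Find x<0 with |R(x)|<1.
x=-1.02: |R|=0.3929
x=-2: |R|=0.1429
x=-10: |R|=0.3043
x=-100: |R|=0.4778
θ=2/3≥1/2 ⇒ |1+1/3x|<|1−2/3x| ∀x<0 ⇒ interval (−∞,0).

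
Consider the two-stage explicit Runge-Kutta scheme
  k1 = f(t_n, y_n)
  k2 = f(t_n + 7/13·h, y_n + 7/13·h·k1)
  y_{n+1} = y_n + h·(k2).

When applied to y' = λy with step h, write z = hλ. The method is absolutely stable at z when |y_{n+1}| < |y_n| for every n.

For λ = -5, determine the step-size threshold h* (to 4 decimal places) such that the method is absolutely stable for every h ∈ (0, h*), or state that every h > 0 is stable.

(-1.8571,0); λ=-5 ⇒ h* = (13/7)/5 = 0.3714.

On y'=λy, z=hλ:
  k1=λy_n ⇒ h·k1=z·y_n;  k2=λ(1+7/13z)y_n ⇒ h·k2=z(1+7/13z)y_n
  y_{n+1}/y_n = 1 + z(1+7/13z) = 1 + z + 7/13z²
  R(z) = 1 + z + 7/13z².

Solve |R(x)|<1 on ℝ⁻.
x=-0.7: |R|=0.5638
R=1: x+7/13x²=0 ⇒ x=−13/7=-1.8571; min R=1−1/(4·7/13)=0.5357>−1
Confirm numerically:
  x=-1.802: |R|=0.94649 <1
  x=-1.691: |R|=0.84872 <1
  x=-0.927: |R|=0.53572 <1
  x=-2.297: |R|=1.54404 >1
  x=-2.248: |R|=1.47312 >1
  x=-1.906: |R|=1.05014 >1
Stable set (-1.8571, 0).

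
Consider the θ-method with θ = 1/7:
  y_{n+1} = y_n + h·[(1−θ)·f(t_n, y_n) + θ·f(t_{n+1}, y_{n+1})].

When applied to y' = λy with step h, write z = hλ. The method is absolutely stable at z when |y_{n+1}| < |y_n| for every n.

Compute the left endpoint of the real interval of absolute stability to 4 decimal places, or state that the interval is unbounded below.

left endpoint -2.8000.

On y'=λy, z=hλ:
  y_{n+1} = y_n + z·[6/7·y_n + 1/7·y_{n+1}] ⇒ (1 − 1/7z)y_{n+1} = (1 + 6/7z)y_n
  ⇒ R(z) = (1 + 6/7z)/(1 − 1/7z).

Find x<0 with |R(x)|<1.
x=-1.4: |R|=0.1667
R=−1: 1+6/7x = −1+1/7x ⇒ -5/7x=2 ⇒ x=2/(-5/7)=-2.8000
Confirm numerically:
  x=-1.828: |R|=0.44948 <1
  x=-1.650: |R|=0.33526 <1
  x=-1.491: |R|=0.22918 <1
  x=-3.358: |R|=1.26936 >1
  x=-3.121: |R|=1.15858 >1
Interval (-2.8000, 0).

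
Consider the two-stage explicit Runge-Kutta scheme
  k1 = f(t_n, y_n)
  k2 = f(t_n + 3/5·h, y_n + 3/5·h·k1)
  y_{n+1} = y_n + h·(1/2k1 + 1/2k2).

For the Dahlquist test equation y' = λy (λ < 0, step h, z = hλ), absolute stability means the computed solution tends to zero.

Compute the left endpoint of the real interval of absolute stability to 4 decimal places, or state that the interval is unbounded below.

left endpoint -3.3333.

Test eqn y'=λy, z=hλ:
  k1=λy_n ⇒ h·k1=z·y_n;  k2=λ(1+3/5z)y_n ⇒ h·k2=z(1+3/5z)y_n
  y_{n+1}/y_n = 1 + 1/2z + 1/2z(1+3/5z) = 1 + z + 3/10z²
  ⇒ R(z) = 1 + z + 3/10z².

Find x<0 with |R(x)|<1.
x=-1.75: |R|=0.1688
R=1: x+3/10x²=0 ⇒ x=−10/3=-3.3333; min R=1−1/(4·3/10)=0.1667>−1
Confirm numerically:
  x=-3.313: |R|=0.97979 <1
  x=-2.447: |R|=0.34934 <1
  x=-2.239: |R|=0.26494 <1
  x=-1.801: |R|=0.17208 <1
  x=-3.826: |R|=1.56548 >1
  x=-3.738: |R|=1.45379 >1
Interval (-3.3333, 0).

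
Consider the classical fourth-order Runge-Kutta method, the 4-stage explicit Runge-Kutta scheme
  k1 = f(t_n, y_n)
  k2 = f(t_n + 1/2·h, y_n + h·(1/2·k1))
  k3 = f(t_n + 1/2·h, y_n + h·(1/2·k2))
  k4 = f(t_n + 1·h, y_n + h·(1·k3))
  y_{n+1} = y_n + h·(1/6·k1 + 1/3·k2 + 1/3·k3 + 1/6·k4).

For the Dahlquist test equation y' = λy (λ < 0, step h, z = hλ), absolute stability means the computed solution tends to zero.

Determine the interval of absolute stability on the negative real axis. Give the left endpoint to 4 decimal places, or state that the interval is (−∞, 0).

(-2.7853, 0).

Test eqn y'=λy, z=hλ:
  order 4, 4-stage ⇒ R(z)=1+z+z^2/2+z^3/6+z^4/24
  (e.g. R(-0.6)=0.54940, |R|=0.54940)

Solve |R(x)|<1 on ℝ⁻.
x=-0.6: |R|=0.5494
|R(-2.29)|=0.4764 |R(-2.15)|=0.3952 |R(-1.57)|=0.2706
Bisect:
  x_lo=-3.4571 |R|=2.5840  x_hi=-0.2480 |R|=0.7804
  mid=-1.85253 |R|=0.29454 →hi
  mid=-2.65481 |R|=0.82044 →hi
  mid=-3.05595 |R|=1.49086 →lo
  mid=-2.85538 |R|=1.11091 →lo
  mid=-2.75509 |R|=0.95541 →hi
  mid=-2.80523 |R|=1.03048 →lo
  mid=-2.78016 |R|=0.99229 →hi
  ...
  [-2.78545,-2.78526] ⇒ x*=-2.7853
Stable set (-2.7853, 0).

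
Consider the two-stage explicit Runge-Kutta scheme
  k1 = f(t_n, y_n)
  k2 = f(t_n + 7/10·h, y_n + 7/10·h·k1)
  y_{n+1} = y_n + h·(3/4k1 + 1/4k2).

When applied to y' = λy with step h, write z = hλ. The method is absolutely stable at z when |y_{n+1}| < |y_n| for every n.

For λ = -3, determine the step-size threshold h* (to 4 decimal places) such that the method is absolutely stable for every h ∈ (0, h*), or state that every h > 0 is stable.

With y'=λy (z=hλ):
  k1=λy_n ⇒ h·k1=z·y_n;  k2=λ(1+7/10z)y_n ⇒ h·k2=z(1+7/10z)y_n
  y_{n+1}/y_n = 1 + 3/4z + 1/4z(1+7/10z) = 1 + z + 7/40z²
  Hence R(z) = 1 + z + 7/40z².

Boundary: |R(x)|=1, x<0.
x=-1.67: |R|=0.1819
R=1: x+7/40x²=0 ⇒ x=−40/7=-5.7143; min R=1−1/(4·7/40)=-0.4286>−1
Confirm numerically:
  x=-5.480: |R|=0.77532 <1
  x=-4.937: |R|=0.32844 <1
  x=-4.615: |R|=0.11219 <1
  x=-6.065: |R|=1.37224 >1
  x=-5.934: |R|=1.22816 >1
Interval (-5.7143, 0).

(-5.7143,0); λ=-3 ⇒ h* = (40/7)/3 = 1.9048.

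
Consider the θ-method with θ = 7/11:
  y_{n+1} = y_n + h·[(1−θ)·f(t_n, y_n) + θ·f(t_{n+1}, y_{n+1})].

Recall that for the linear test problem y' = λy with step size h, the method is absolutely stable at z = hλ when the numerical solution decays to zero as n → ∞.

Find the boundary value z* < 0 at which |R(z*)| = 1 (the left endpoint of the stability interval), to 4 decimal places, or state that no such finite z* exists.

interval (−∞, 0).

Test eqn y'=λy, z=hλ:
  y_{n+1} = y_n + z·[4/11·y_n + 7/11·y_{n+1}] ⇒ (1 − 7/11z)y_{n+1} = (1 + 4/11z)y_n
  so R(z) = (1 + 4/11z)/(1 − 7/11z).

Need |R(x)|<1, x<0.
x=-1.55: |R|=0.2197
x=-2: |R|=0.1200
x=-10: |R|=0.3580
x=-100: |R|=0.5471
θ=7/11≥1/2 ⇒ |1+4/11x|<|1−7/11x| ∀x<0 ⇒ interval (−∞,0).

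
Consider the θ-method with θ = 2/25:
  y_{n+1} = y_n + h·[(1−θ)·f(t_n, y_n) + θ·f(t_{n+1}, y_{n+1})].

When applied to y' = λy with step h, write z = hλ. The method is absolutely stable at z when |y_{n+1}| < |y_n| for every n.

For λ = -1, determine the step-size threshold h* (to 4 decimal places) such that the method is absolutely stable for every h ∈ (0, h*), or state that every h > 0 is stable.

Set f=λy, z=hλ:
  y_{n+1} = y_n + z·[23/25·y_n + 2/25·y_{n+1}] ⇒ (1 − 2/25z)y_{n+1} = (1 + 23/25z)y_n
  ⇒ R(z) = (1 + 23/25z)/(1 − 2/25z).

Need |R(x)|<1, x<0.
x=-0.46: |R|=0.5563
R=−1: 1+23/25x = −1+2/25x ⇒ -21/25x=2 ⇒ x=2/(-21/25)=-2.3810
Confirm numerically:
  x=-2.359: |R|=0.98449 <1
  x=-1.617: |R|=0.43178 <1
  x=-0.984: |R|=0.08781 <1
  x=-2.627: |R|=1.17079 >1
  x=-2.596: |R|=1.14958 >1
Interval (-2.3810, 0).

(-2.3810,0); λ=-1 ⇒ h* = (50/21)/1 = 2.3810.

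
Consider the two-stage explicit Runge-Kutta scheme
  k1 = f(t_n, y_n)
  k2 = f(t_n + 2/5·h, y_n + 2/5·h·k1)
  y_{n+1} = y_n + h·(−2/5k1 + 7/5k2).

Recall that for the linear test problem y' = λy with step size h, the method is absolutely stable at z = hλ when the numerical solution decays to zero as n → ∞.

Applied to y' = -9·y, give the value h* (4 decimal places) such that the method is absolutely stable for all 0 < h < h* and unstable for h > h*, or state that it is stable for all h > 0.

Set f=λy, z=hλ:
  k1=λy_n ⇒ h·k1=z·y_n;  k2=λ(1+2/5z)y_n ⇒ h·k2=z(1+2/5z)y_n
  y_{n+1}/y_n = 1 − 2/5z + 7/5z(1+2/5z) = 1 + z + 14/25z²
  R(z) = 1 + z + 14/25z².

Solve |R(x)|<1 on ℝ⁻.
x=-0.52: |R|=0.6314
R=1: x+14/25x²=0 ⇒ x=−25/14=-1.7857; min R=1−1/(4·14/25)=0.5536>−1
Confirm numerically:
  x=-1.542: |R|=0.78955 <1
  x=-1.097: |R|=0.57691 <1
  x=-0.892: |R|=0.55357 <1
  x=-2.160: |R|=1.45274 >1
  x=-1.880: |R|=1.09926 >1
Interval (-1.7857, 0).

(-1.7857,0); λ=-9 ⇒ h* = (25/14)/9 = 0.1984.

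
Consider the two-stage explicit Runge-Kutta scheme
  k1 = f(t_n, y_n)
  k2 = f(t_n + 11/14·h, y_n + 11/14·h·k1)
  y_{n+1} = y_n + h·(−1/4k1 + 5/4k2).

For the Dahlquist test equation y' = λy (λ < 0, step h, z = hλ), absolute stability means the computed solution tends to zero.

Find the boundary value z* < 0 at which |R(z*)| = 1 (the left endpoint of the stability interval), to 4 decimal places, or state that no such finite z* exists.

z* = -1.0182.

Set f=λy, z=hλ:
  k1=λy_n ⇒ h·k1=z·y_n;  k2=λ(1+11/14z)y_n ⇒ h·k2=z(1+11/14z)y_n
  y_{n+1}/y_n = 1 − 1/4z + 5/4z(1+11/14z) = 1 + z + 55/56z²
  Hence R(z) = 1 + z + 55/56z².

Boundary: |R(x)|=1, x<0.
x=-0.86: |R|=0.8664
R=1: x+55/56x²=0 ⇒ x=−56/55=-1.0182; min R=1−1/(4·55/56)=0.7455>−1
Confirm numerically:
  x=-0.978: |R|=0.96140 <1
  x=-0.953: |R|=0.93899 <1
  x=-0.492: |R|=0.74574 <1
  x=-1.514: |R|=1.73726 >1
  x=-1.354: |R|=1.44658 >1
  x=-1.081: |R|=1.06669 >1
Interval (-1.0182, 0).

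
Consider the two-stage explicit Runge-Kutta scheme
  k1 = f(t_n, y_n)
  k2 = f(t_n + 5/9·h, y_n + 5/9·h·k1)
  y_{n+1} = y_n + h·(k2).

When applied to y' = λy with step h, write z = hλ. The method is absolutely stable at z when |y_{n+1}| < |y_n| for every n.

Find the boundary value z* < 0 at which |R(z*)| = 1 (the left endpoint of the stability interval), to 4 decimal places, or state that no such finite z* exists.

Set f=λy, z=hλ:
  k1=λy_n ⇒ h·k1=z·y_n;  k2=λ(1+5/9z)y_n ⇒ h·k2=z(1+5/9z)y_n
  y_{n+1}/y_n = 1 + z(1+5/9z) = 1 + z + 5/9z²
  ⇒ R(z) = 1 + z + 5/9z².

Find x<0 with |R(x)|<1.
x=-1.13: |R|=0.5794
R=1: x+5/9x²=0 ⇒ x=−9/5=-1.8000; min R=1−1/(4·5/9)=0.5500>−1
Confirm numerically:
  x=-1.354: |R|=0.66451 <1
  x=-1.326: |R|=0.65082 <1
  x=-0.818: |R|=0.55374 <1
  x=-2.236: |R|=1.54161 >1
  x=-2.185: |R|=1.46735 >1
Interval (-1.8000, 0).

left endpoint -1.8000.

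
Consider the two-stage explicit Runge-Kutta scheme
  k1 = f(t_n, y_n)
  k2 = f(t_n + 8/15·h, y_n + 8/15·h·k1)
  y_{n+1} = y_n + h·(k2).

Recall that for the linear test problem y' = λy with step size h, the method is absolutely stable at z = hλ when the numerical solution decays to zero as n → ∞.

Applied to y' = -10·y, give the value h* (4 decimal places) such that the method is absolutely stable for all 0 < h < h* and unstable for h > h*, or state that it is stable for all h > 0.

(-1.8750,0); λ=-10 ⇒ h* = (15/8)/10 = 0.1875.

Test eqn y'=λy, z=hλ:
  k1=λy_n ⇒ h·k1=z·y_n;  k2=λ(1+8/15z)y_n ⇒ h·k2=z(1+8/15z)y_n
  y_{n+1}/y_n = 1 + z(1+8/15z) = 1 + z + 8/15z²
  Hence R(z) = 1 + z + 8/15z².

Need |R(x)|<1, x<0.
x=-1.62: |R|=0.7797
R=1: x+8/15x²=0 ⇒ x=−15/8=-1.8750; min R=1−1/(4·8/15)=0.5312>−1
Confirm numerically:
  x=-1.334: |R|=0.61510 <1
  x=-1.050: |R|=0.53800 <1
  x=-0.983: |R|=0.53235 <1
  x=-0.841: |R|=0.53622 <1
  x=-2.357: |R|=1.60591 >1
  x=-2.313: |R|=1.54032 >1
Interval (-1.8750, 0).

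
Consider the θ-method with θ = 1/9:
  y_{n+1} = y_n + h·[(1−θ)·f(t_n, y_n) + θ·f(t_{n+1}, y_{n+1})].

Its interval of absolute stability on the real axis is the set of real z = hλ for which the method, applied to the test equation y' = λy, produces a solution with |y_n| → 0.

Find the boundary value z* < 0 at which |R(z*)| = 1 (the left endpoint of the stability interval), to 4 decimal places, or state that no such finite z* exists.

Set f=λy, z=hλ:
  y_{n+1} = y_n + z·[8/9·y_n + 1/9·y_{n+1}] ⇒ (1 − 1/9z)y_{n+1} = (1 + 8/9z)y_n
  ⇒ R(z) = (1 + 8/9z)/(1 − 1/9z).

Solve |R(x)|<1 on ℝ⁻.
x=-1.23: |R|=0.0821
R=−1: 1+8/9x = −1+1/9x ⇒ -7/9x=2 ⇒ x=2/(-7/9)=-2.5714
Confirm numerically:
  x=-2.409: |R|=0.90034 <1
  x=-2.316: |R|=0.84199 <1
  x=-1.379: |R|=0.19578 <1
  x=-3.160: |R|=1.33882 >1
  x=-3.150: |R|=1.33333 >1
  x=-2.788: |R|=1.12861 >1
Stable set (-2.5714, 0).

left endpoint -2.5714.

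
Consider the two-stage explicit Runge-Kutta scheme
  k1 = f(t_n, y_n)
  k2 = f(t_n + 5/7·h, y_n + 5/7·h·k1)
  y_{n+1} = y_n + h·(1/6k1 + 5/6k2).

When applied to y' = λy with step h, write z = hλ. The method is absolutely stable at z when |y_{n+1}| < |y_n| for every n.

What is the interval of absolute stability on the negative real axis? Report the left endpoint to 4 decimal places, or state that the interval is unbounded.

z∈(-1.6800,0).

With y'=λy (z=hλ):
  k1=λy_n ⇒ h·k1=z·y_n;  k2=λ(1+5/7z)y_n ⇒ h·k2=z(1+5/7z)y_n
  y_{n+1}/y_n = 1 + 1/6z + 5/6z(1+5/7z) = 1 + z + 25/42z²
  R(z) = 1 + z + 25/42z².

Need |R(x)|<1, x<0.
x=-0.72: |R|=0.5886
R=1: x+25/42x²=0 ⇒ x=−42/25=-1.6800; min R=1−1/(4·25/42)=0.5800>−1
Confirm numerically:
  x=-1.010: |R|=0.59720 <1
  x=-0.831: |R|=0.58005 <1
  x=-0.683: |R|=0.59467 <1
  x=-2.184: |R|=1.65520 >1
  x=-2.117: |R|=1.55067 >1
  x=-1.970: |R|=1.34006 >1
Interval (-1.6800, 0).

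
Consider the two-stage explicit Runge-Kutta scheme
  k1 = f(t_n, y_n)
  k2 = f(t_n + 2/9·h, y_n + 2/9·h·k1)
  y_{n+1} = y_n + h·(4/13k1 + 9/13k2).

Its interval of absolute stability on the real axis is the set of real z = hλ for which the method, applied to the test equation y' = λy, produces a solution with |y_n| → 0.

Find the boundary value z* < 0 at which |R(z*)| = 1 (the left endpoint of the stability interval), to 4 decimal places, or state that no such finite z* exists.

Test eqn y'=λy, z=hλ:
  k1=λy_n ⇒ h·k1=z·y_n;  k2=λ(1+2/9z)y_n ⇒ h·k2=z(1+2/9z)y_n
  y_{n+1}/y_n = 1 + 4/13z + 9/13z(1+2/9z) = 1 + z + 2/13z²
  ⇒ R(z) = 1 + z + 2/13z².

Boundary: |R(x)|=1, x<0.
x=-1.63: |R|=0.2212
R=1: x+2/13x²=0 ⇒ x=−13/2=-6.5000; min R=1−1/(4·2/13)=-0.6250>−1
Confirm numerically:
  x=-5.412: |R|=0.09411 <1
  x=-3.313: |R|=0.62439 <1
  x=-2.726: |R|=0.58276 <1
  x=-6.841: |R|=1.35889 >1
  x=-6.698: |R|=1.20403 >1
  x=-6.551: |R|=1.05140 >1
So |R|<1 on (-6.5000, 0).

left endpoint -6.5000.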